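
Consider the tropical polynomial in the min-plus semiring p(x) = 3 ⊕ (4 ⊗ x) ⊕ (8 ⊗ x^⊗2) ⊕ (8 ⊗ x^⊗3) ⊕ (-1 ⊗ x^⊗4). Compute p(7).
p(7) = 3

A tropical monomial a ⊗ x^⊗i evaluates to a + i · x. Evaluating each term at x = 7:
  Term 0 contributes 3 + 0 · 7 = 3
  Term 1 contributes 4 + 1 · 7 = 11
  Term 2 contributes 8 + 2 · 7 = 22
  Term 3 contributes 8 + 3 · 7 = 29
  Term 4 contributes -1 + 4 · 7 = 27
p(7) = ⊕ of these = min[3, 11, 22, 29, 27] = 3.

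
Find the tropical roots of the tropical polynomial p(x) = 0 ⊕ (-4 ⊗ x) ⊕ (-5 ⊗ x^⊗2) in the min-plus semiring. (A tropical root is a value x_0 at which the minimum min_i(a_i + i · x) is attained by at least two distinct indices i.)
Roots: {1, 4}

Each tropical root is a break point of the lower envelope of the lines y = a_i + i · x (there are 3 lines, with slopes 0, 1, ..., 2). Only the lines that attain the minimum somewhere contribute to roots; other lines are dominated. Here the surviving (envelope) indices are i = 2, i = 1, i = 0.
Intersections between consecutive envelope lines give the roots: for adjacent envelope indices i < j the intersection is x = (a_i − a_j) / (j − i). Reading off the sorted break points: {1, 4}.
Verification: at each break x_0, at least two indices attain the minimum of min_i(a_i + i · x_0).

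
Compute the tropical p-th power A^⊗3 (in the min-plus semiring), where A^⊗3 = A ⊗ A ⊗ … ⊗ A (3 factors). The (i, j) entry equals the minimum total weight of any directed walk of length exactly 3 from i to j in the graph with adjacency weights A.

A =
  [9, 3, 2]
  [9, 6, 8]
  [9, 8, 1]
A^⊗3 =
  [12, 11, 4]
  [18, 17, 10]
  [11, 10, 3]

Each entry (A^⊗3)_ij equals the minimum over all length-3 walks i = v_0 → v_1 → … → v_3 = j of Σ_t A[v_t][v_{t+1}]. For example, for (i, j) = (0, 2) we minimise over 9 possible intermediate vertex sequences; the minimum is 4, attained along the walk 0 → 2 → 2 → 2.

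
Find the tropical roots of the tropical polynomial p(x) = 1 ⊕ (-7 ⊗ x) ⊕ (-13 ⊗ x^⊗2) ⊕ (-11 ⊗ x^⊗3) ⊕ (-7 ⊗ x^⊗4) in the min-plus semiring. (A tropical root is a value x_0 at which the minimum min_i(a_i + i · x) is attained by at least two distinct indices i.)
Roots: {-4, -2, 6, 8}

Each tropical root is a break point of the lower envelope of the lines y = a_i + i · x (there are 5 lines, with slopes 0, 1, ..., 4). Only the lines that attain the minimum somewhere contribute to roots; other lines are dominated. Here the surviving (envelope) indices are i = 4, i = 3, i = 2, i = 1, i = 0.
Intersections between consecutive envelope lines give the roots: for adjacent envelope indices i < j the intersection is x = (a_i − a_j) / (j − i). Reading off the sorted break points: {-4, -2, 6, 8}.
Verification: at each break x_0, at least two indices attain the minimum of min_i(a_i + i · x_0).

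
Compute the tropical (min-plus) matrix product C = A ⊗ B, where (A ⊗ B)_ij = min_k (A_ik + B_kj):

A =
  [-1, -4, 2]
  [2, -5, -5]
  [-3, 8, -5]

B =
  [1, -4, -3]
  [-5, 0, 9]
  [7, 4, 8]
A ⊗ B =
  [-9, -5, -4]
  [-10, -5, -1]
  [-2, -7, -6]

Apply the min-plus product entry-by-entry:
  C[0][0] = min over k of (A[0][0] + B[0][0] = -1 + 1 = 0, A[0][1] + B[1][0] = -4 + -5 = -9, A[0][2] + B[2][0] = 2 + 7 = 9) = -9 (attained at k = 1)
  C[0][1] = min over k of (A[0][0] + B[0][1] = -1 + -4 = -5, A[0][1] + B[1][1] = -4 + 0 = -4, A[0][2] + B[2][1] = 2 + 4 = 6) = -5 (attained at k = 0)
  C[0][2] = min over k of (A[0][0] + B[0][2] = -1 + -3 = -4, A[0][1] + B[1][2] = -4 + 9 = 5, A[0][2] + B[2][2] = 2 + 8 = 10) = -4 (attained at k = 0)
  C[1][0] = min over k of (A[1][0] + B[0][0] = 2 + 1 = 3, A[1][1] + B[1][0] = -5 + -5 = -10, A[1][2] + B[2][0] = -5 + 7 = 2) = -10 (attained at k = 1)
  C[1][1] = min over k of (A[1][0] + B[0][1] = 2 + -4 = -2, A[1][1] + B[1][1] = -5 + 0 = -5, A[1][2] + B[2][1] = -5 + 4 = -1) = -5 (attained at k = 1)
  C[1][2] = min over k of (A[1][0] + B[0][2] = 2 + -3 = -1, A[1][1] + B[1][2] = -5 + 9 = 4, A[1][2] + B[2][2] = -5 + 8 = 3) = -1 (attained at k = 0)
  C[2][0] = min over k of (A[2][0] + B[0][0] = -3 + 1 = -2, A[2][1] + B[1][0] = 8 + -5 = 3, A[2][2] + B[2][0] = -5 + 7 = 2) = -2 (attained at k = 0)
  C[2][1] = min over k of (A[2][0] + B[0][1] = -3 + -4 = -7, A[2][1] + B[1][1] = 8 + 0 = 8, A[2][2] + B[2][1] = -5 + 4 = -1) = -7 (attained at k = 0)
  C[2][2] = min over k of (A[2][0] + B[0][2] = -3 + -3 = -6, A[2][1] + B[1][2] = 8 + 9 = 17, A[2][2] + B[2][2] = -5 + 8 = 3) = -6 (attained at k = 0)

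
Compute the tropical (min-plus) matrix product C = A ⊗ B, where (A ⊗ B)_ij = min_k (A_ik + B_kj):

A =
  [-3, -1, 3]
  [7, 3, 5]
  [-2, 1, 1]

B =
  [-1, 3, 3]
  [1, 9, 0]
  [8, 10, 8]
A ⊗ B =
  [-4, 0, -1]
  [4, 10, 3]
  [-3, 1, 1]

Apply the min-plus product entry-by-entry:
  C[0][0] = min over k of (A[0][0] + B[0][0] = -3 + -1 = -4, A[0][1] + B[1][0] = -1 + 1 = 0, A[0][2] + B[2][0] = 3 + 8 = 11) = -4 (attained at k = 0)
  C[0][1] = min over k of (A[0][0] + B[0][1] = -3 + 3 = 0, A[0][1] + B[1][1] = -1 + 9 = 8, A[0][2] + B[2][1] = 3 + 10 = 13) = 0 (attained at k = 0)
  C[0][2] = min over k of (A[0][0] + B[0][2] = -3 + 3 = 0, A[0][1] + B[1][2] = -1 + 0 = -1, A[0][2] + B[2][2] = 3 + 8 = 11) = -1 (attained at k = 1)
  C[1][0] = min over k of (A[1][0] + B[0][0] = 7 + -1 = 6, A[1][1] + B[1][0] = 3 + 1 = 4, A[1][2] + B[2][0] = 5 + 8 = 13) = 4 (attained at k = 1)
  C[1][1] = min over k of (A[1][0] + B[0][1] = 7 + 3 = 10, A[1][1] + B[1][1] = 3 + 9 = 12, A[1][2] + B[2][1] = 5 + 10 = 15) = 10 (attained at k = 0)
  C[1][2] = min over k of (A[1][0] + B[0][2] = 7 + 3 = 10, A[1][1] + B[1][2] = 3 + 0 = 3, A[1][2] + B[2][2] = 5 + 8 = 13) = 3 (attained at k = 1)
  C[2][0] = min over k of (A[2][0] + B[0][0] = -2 + -1 = -3, A[2][1] + B[1][0] = 1 + 1 = 2, A[2][2] + B[2][0] = 1 + 8 = 9) = -3 (attained at k = 0)
  C[2][1] = min over k of (A[2][0] + B[0][1] = -2 + 3 = 1, A[2][1] + B[1][1] = 1 + 9 = 10, A[2][2] + B[2][1] = 1 + 10 = 11) = 1 (attained at k = 0)
  C[2][2] = min over k of (A[2][0] + B[0][2] = -2 + 3 = 1, A[2][1] + B[1][2] = 1 + 0 = 1, A[2][2] + B[2][2] = 1 + 8 = 9) = 1 (attained at k = 0)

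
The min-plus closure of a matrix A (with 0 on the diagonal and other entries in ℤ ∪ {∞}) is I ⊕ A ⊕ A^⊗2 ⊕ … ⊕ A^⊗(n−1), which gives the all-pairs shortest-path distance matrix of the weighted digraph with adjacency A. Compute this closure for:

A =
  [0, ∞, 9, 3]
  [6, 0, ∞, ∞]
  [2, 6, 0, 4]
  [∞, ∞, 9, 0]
Closure =
  [0, 15, 9, 3]
  [6, 0, 15, 9]
  [2, 6, 0, 4]
  [11, 15, 9, 0]

This is the Floyd-Warshall all-pairs shortest-path computation. For each intermediate vertex k = 0, 1, …, 3, update dist[i][j] ← min(dist[i][j], dist[i][k] + dist[k][j]). The final matrix gives, for each (i, j), the minimum total weight of any directed path from i to j (possibly empty when i = j).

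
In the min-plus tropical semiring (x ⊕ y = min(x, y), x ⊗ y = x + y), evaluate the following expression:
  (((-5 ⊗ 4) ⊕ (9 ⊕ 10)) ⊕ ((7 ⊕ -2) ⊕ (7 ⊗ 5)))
(((-5 ⊗ 4) ⊕ (9 ⊕ 10)) ⊕ ((7 ⊕ -2) ⊕ (7 ⊗ 5))) = -2

Expand innermost to outermost. Recall ⊕ takes the minimum of its arguments and ⊗ takes their sum. Working out the expression (((-5 ⊗ 4) ⊕ (9 ⊕ 10)) ⊕ ((7 ⊕ -2) ⊕ (7 ⊗ 5))) gives -2.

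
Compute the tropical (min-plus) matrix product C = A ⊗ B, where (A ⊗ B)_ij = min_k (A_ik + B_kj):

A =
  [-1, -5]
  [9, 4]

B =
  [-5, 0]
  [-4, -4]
A ⊗ B =
  [-9, -9]
  [0, 0]

Apply the min-plus product entry-by-entry:
  C[0][0] = min over k of (A[0][0] + B[0][0] = -1 + -5 = -6, A[0][1] + B[1][0] = -5 + -4 = -9) = -9 (attained at k = 1)
  C[0][1] = min over k of (A[0][0] + B[0][1] = -1 + 0 = -1, A[0][1] + B[1][1] = -5 + -4 = -9) = -9 (attained at k = 1)
  C[1][0] = min over k of (A[1][0] + B[0][0] = 9 + -5 = 4, A[1][1] + B[1][0] = 4 + -4 = 0) = 0 (attained at k = 1)
  C[1][1] = min over k of (A[1][0] + B[0][1] = 9 + 0 = 9, A[1][1] + B[1][1] = 4 + -4 = 0) = 0 (attained at k = 1)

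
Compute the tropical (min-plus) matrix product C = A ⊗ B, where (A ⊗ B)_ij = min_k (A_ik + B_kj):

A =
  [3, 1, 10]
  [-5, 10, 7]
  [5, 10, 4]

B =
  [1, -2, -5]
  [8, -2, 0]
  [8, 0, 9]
A ⊗ B =
  [4, -1, -2]
  [-4, -7, -10]
  [6, 3, 0]

Apply the min-plus product entry-by-entry:
  C[0][0] = min over k of (A[0][0] + B[0][0] = 3 + 1 = 4, A[0][1] + B[1][0] = 1 + 8 = 9, A[0][2] + B[2][0] = 10 + 8 = 18) = 4 (attained at k = 0)
  C[0][1] = min over k of (A[0][0] + B[0][1] = 3 + -2 = 1, A[0][1] + B[1][1] = 1 + -2 = -1, A[0][2] + B[2][1] = 10 + 0 = 10) = -1 (attained at k = 1)
  C[0][2] = min over k of (A[0][0] + B[0][2] = 3 + -5 = -2, A[0][1] + B[1][2] = 1 + 0 = 1, A[0][2] + B[2][2] = 10 + 9 = 19) = -2 (attained at k = 0)
  C[1][0] = min over k of (A[1][0] + B[0][0] = -5 + 1 = -4, A[1][1] + B[1][0] = 10 + 8 = 18, A[1][2] + B[2][0] = 7 + 8 = 15) = -4 (attained at k = 0)
  C[1][1] = min over k of (A[1][0] + B[0][1] = -5 + -2 = -7, A[1][1] + B[1][1] = 10 + -2 = 8, A[1][2] + B[2][1] = 7 + 0 = 7) = -7 (attained at k = 0)
  C[1][2] = min over k of (A[1][0] + B[0][2] = -5 + -5 = -10, A[1][1] + B[1][2] = 10 + 0 = 10, A[1][2] + B[2][2] = 7 + 9 = 16) = -10 (attained at k = 0)
  C[2][0] = min over k of (A[2][0] + B[0][0] = 5 + 1 = 6, A[2][1] + B[1][0] = 10 + 8 = 18, A[2][2] + B[2][0] = 4 + 8 = 12) = 6 (attained at k = 0)
  C[2][1] = min over k of (A[2][0] + B[0][1] = 5 + -2 = 3, A[2][1] + B[1][1] = 10 + -2 = 8, A[2][2] + B[2][1] = 4 + 0 = 4) = 3 (attained at k = 0)
  C[2][2] = min over k of (A[2][0] + B[0][2] = 5 + -5 = 0, A[2][1] + B[1][2] = 10 + 0 = 10, A[2][2] + B[2][2] = 4 + 9 = 13) = 0 (attained at k = 0)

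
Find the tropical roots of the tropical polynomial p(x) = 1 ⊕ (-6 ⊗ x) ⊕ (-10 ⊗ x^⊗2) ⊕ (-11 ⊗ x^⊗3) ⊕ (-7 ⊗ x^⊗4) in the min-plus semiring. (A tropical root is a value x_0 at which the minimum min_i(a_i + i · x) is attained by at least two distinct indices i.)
Roots: {-4, 1, 4, 7}

Each tropical root is a break point of the lower envelope of the lines y = a_i + i · x (there are 5 lines, with slopes 0, 1, ..., 4). Only the lines that attain the minimum somewhere contribute to roots; other lines are dominated. Here the surviving (envelope) indices are i = 4, i = 3, i = 2, i = 1, i = 0.
Intersections between consecutive envelope lines give the roots: for adjacent envelope indices i < j the intersection is x = (a_i − a_j) / (j − i). Reading off the sorted break points: {-4, 1, 4, 7}.
Verification: at each break x_0, at least two indices attain the minimum of min_i(a_i + i · x_0).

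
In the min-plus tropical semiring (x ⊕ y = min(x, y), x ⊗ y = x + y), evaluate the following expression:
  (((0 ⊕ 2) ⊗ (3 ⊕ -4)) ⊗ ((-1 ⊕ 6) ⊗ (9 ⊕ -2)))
(((0 ⊕ 2) ⊗ (3 ⊕ -4)) ⊗ ((-1 ⊕ 6) ⊗ (9 ⊕ -2))) = -7

Expand innermost to outermost. Recall ⊕ takes the minimum of its arguments and ⊗ takes their sum. Working out the expression (((0 ⊕ 2) ⊗ (3 ⊕ -4)) ⊗ ((-1 ⊕ 6) ⊗ (9 ⊕ -2))) gives -7.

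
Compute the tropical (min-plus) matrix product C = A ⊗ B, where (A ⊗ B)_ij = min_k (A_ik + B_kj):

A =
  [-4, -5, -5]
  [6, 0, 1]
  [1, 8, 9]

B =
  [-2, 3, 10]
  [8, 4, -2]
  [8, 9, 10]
A ⊗ B =
  [-6, -1, -7]
  [4, 4, -2]
  [-1, 4, 6]

Apply the min-plus product entry-by-entry:
  C[0][0] = min over k of (A[0][0] + B[0][0] = -4 + -2 = -6, A[0][1] + B[1][0] = -5 + 8 = 3, A[0][2] + B[2][0] = -5 + 8 = 3) = -6 (attained at k = 0)
  C[0][1] = min over k of (A[0][0] + B[0][1] = -4 + 3 = -1, A[0][1] + B[1][1] = -5 + 4 = -1, A[0][2] + B[2][1] = -5 + 9 = 4) = -1 (attained at k = 0)
  C[0][2] = min over k of (A[0][0] + B[0][2] = -4 + 10 = 6, A[0][1] + B[1][2] = -5 + -2 = -7, A[0][2] + B[2][2] = -5 + 10 = 5) = -7 (attained at k = 1)
  C[1][0] = min over k of (A[1][0] + B[0][0] = 6 + -2 = 4, A[1][1] + B[1][0] = 0 + 8 = 8, A[1][2] + B[2][0] = 1 + 8 = 9) = 4 (attained at k = 0)
  C[1][1] = min over k of (A[1][0] + B[0][1] = 6 + 3 = 9, A[1][1] + B[1][1] = 0 + 4 = 4, A[1][2] + B[2][1] = 1 + 9 = 10) = 4 (attained at k = 1)
  C[1][2] = min over k of (A[1][0] + B[0][2] = 6 + 10 = 16, A[1][1] + B[1][2] = 0 + -2 = -2, A[1][2] + B[2][2] = 1 + 10 = 11) = -2 (attained at k = 1)
  C[2][0] = min over k of (A[2][0] + B[0][0] = 1 + -2 = -1, A[2][1] + B[1][0] = 8 + 8 = 16, A[2][2] + B[2][0] = 9 + 8 = 17) = -1 (attained at k = 0)
  C[2][1] = min over k of (A[2][0] + B[0][1] = 1 + 3 = 4, A[2][1] + B[1][1] = 8 + 4 = 12, A[2][2] + B[2][1] = 9 + 9 = 18) = 4 (attained at k = 0)
  C[2][2] = min over k of (A[2][0] + B[0][2] = 1 + 10 = 11, A[2][1] + B[1][2] = 8 + -2 = 6, A[2][2] + B[2][2] = 9 + 10 = 19) = 6 (attained at k = 1)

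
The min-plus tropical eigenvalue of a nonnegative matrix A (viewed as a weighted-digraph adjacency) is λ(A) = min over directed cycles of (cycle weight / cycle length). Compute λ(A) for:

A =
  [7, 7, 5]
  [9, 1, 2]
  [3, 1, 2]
λ(A) = 1

Enumerate directed cycles and compute their means (weight / length). Sample:
  cycle 0 → 0: weight = 7, length = 1, mean = 7/1 ≈ 7.000
  cycle 1 → 1: weight = 1, length = 1, mean = 1/1 ≈ 1.000
  cycle 2 → 2: weight = 2, length = 1, mean = 2/1 ≈ 2.000
  cycle 0 → 1 → 0: weight = 16, length = 2, mean = 16/2 ≈ 8.000
  cycle 0 → 2 → 0: weight = 8, length = 2, mean = 8/2 ≈ 4.000
  cycle 1 → 0 → 1: weight = 16, length = 2, mean = 16/2 ≈ 8.000
Minimum mean = 1.000, attained e.g. along the cycle 1 → 1 with weight 1 and length 1. So λ(A) = 1/1 = 1.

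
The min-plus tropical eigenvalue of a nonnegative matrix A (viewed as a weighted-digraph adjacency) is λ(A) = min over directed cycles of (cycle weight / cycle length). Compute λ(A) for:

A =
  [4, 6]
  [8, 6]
λ(A) = 4

Enumerate directed cycles and compute their means (weight / length). Sample:
  cycle 0 → 0: weight = 4, length = 1, mean = 4/1 ≈ 4.000
  cycle 1 → 1: weight = 6, length = 1, mean = 6/1 ≈ 6.000
  cycle 0 → 1 → 0: weight = 14, length = 2, mean = 14/2 ≈ 7.000
  cycle 1 → 0 → 1: weight = 14, length = 2, mean = 14/2 ≈ 7.000
Minimum mean = 4.000, attained e.g. along the cycle 0 → 0 with weight 4 and length 1. So λ(A) = 4/1 = 4.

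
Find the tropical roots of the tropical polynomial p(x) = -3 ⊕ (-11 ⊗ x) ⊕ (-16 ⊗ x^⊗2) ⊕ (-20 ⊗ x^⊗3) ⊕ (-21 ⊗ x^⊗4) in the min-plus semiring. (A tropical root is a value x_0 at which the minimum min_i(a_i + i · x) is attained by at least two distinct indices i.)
Roots: {1, 4, 5, 8}

Each tropical root is a break point of the lower envelope of the lines y = a_i + i · x (there are 5 lines, with slopes 0, 1, ..., 4). Only the lines that attain the minimum somewhere contribute to roots; other lines are dominated. Here the surviving (envelope) indices are i = 4, i = 3, i = 2, i = 1, i = 0.
Intersections between consecutive envelope lines give the roots: for adjacent envelope indices i < j the intersection is x = (a_i − a_j) / (j − i). Reading off the sorted break points: {1, 4, 5, 8}.
Verification: at each break x_0, at least two indices attain the minimum of min_i(a_i + i · x_0).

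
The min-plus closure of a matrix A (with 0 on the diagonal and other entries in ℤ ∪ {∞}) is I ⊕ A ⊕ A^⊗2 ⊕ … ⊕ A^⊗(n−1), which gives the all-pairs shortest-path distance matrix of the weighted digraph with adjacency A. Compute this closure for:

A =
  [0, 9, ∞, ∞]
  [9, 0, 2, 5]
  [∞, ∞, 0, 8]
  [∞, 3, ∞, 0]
Closure =
  [0, 9, 11, 14]
  [9, 0, 2, 5]
  [20, 11, 0, 8]
  [12, 3, 5, 0]

This is the Floyd-Warshall all-pairs shortest-path computation. For each intermediate vertex k = 0, 1, …, 3, update dist[i][j] ← min(dist[i][j], dist[i][k] + dist[k][j]). The final matrix gives, for each (i, j), the minimum total weight of any directed path from i to j (possibly empty when i = j).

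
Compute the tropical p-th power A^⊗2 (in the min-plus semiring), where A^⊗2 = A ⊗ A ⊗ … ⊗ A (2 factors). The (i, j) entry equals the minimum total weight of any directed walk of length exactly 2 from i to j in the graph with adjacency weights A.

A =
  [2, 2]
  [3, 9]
A^⊗2 =
  [4, 4]
  [5, 5]

Each entry (A^⊗2)_ij equals the minimum over all length-2 walks i = v_0 → v_1 → … → v_2 = j of Σ_t A[v_t][v_{t+1}]. For example, for (i, j) = (0, 1) we minimise over 2 possible intermediate vertex sequences; the minimum is 4, attained along the walk 0 → 0 → 1.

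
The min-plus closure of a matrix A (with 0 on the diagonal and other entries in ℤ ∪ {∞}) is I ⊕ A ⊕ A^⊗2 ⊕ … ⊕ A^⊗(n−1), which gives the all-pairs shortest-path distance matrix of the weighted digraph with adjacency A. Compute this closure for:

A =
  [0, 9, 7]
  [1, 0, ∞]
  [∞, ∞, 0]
Closure =
  [0, 9, 7]
  [1, 0, 8]
  [∞, ∞, 0]

This is the Floyd-Warshall all-pairs shortest-path computation. For each intermediate vertex k = 0, 1, …, 2, update dist[i][j] ← min(dist[i][j], dist[i][k] + dist[k][j]). The final matrix gives, for each (i, j), the minimum total weight of any directed path from i to j (possibly empty when i = j).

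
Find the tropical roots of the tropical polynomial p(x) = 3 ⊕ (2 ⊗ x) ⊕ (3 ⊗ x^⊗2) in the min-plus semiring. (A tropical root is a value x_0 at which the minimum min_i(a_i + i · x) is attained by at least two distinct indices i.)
Roots: {-1, 1}

Each tropical root is a break point of the lower envelope of the lines y = a_i + i · x (there are 3 lines, with slopes 0, 1, ..., 2). Only the lines that attain the minimum somewhere contribute to roots; other lines are dominated. Here the surviving (envelope) indices are i = 2, i = 1, i = 0.
Intersections between consecutive envelope lines give the roots: for adjacent envelope indices i < j the intersection is x = (a_i − a_j) / (j − i). Reading off the sorted break points: {-1, 1}.
Verification: at each break x_0, at least two indices attain the minimum of min_i(a_i + i · x_0).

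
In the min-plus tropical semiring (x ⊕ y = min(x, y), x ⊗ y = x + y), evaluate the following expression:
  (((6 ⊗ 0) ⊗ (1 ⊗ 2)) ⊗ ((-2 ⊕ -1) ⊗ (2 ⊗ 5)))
(((6 ⊗ 0) ⊗ (1 ⊗ 2)) ⊗ ((-2 ⊕ -1) ⊗ (2 ⊗ 5))) = 14

Expand innermost to outermost. Recall ⊕ takes the minimum of its arguments and ⊗ takes their sum. Working out the expression (((6 ⊗ 0) ⊗ (1 ⊗ 2)) ⊗ ((-2 ⊕ -1) ⊗ (2 ⊗ 5))) gives 14.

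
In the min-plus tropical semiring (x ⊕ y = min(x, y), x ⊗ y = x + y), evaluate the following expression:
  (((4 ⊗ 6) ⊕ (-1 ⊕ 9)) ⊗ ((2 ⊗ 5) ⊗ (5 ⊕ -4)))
(((4 ⊗ 6) ⊕ (-1 ⊕ 9)) ⊗ ((2 ⊗ 5) ⊗ (5 ⊕ -4))) = 2

Expand innermost to outermost. Recall ⊕ takes the minimum of its arguments and ⊗ takes their sum. Working out the expression (((4 ⊗ 6) ⊕ (-1 ⊕ 9)) ⊗ ((2 ⊗ 5) ⊗ (5 ⊕ -4))) gives 2.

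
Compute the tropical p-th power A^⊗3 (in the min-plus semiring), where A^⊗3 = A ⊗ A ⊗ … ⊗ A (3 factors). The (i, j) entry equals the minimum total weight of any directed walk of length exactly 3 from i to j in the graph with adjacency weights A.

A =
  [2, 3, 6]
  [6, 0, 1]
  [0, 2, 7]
A^⊗3 =
  [4, 3, 4]
  [1, 0, 1]
  [3, 2, 3]

Each entry (A^⊗3)_ij equals the minimum over all length-3 walks i = v_0 → v_1 → … → v_3 = j of Σ_t A[v_t][v_{t+1}]. For example, for (i, j) = (0, 2) we minimise over 9 possible intermediate vertex sequences; the minimum is 4, attained along the walk 0 → 1 → 1 → 2.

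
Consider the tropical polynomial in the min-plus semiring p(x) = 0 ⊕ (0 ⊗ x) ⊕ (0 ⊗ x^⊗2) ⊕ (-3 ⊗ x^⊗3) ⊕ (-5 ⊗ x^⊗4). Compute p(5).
p(5) = 0

A tropical monomial a ⊗ x^⊗i evaluates to a + i · x. Evaluating each term at x = 5:
  Term 0 contributes 0 + 0 · 5 = 0
  Term 1 contributes 0 + 1 · 5 = 5
  Term 2 contributes 0 + 2 · 5 = 10
  Term 3 contributes -3 + 3 · 5 = 12
  Term 4 contributes -5 + 4 · 5 = 15
p(5) = ⊕ of these = min[0, 5, 10, 12, 15] = 0.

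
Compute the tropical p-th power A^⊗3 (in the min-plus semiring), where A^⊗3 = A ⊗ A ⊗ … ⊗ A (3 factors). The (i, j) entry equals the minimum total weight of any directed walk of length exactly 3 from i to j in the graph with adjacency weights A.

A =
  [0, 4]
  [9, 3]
A^⊗3 =
  [0, 4]
  [9, 9]

Each entry (A^⊗3)_ij equals the minimum over all length-3 walks i = v_0 → v_1 → … → v_3 = j of Σ_t A[v_t][v_{t+1}]. For example, for (i, j) = (0, 1) we minimise over 4 possible intermediate vertex sequences; the minimum is 4, attained along the walk 0 → 0 → 0 → 1.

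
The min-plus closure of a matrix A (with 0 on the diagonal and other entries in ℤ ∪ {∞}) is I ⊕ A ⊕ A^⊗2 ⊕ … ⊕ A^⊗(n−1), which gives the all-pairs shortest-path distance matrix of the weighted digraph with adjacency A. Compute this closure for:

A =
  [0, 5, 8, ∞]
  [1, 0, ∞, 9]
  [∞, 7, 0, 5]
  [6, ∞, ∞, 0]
Closure =
  [0, 5, 8, 13]
  [1, 0, 9, 9]
  [8, 7, 0, 5]
  [6, 11, 14, 0]

This is the Floyd-Warshall all-pairs shortest-path computation. For each intermediate vertex k = 0, 1, …, 3, update dist[i][j] ← min(dist[i][j], dist[i][k] + dist[k][j]). The final matrix gives, for each (i, j), the minimum total weight of any directed path from i to j (possibly empty when i = j).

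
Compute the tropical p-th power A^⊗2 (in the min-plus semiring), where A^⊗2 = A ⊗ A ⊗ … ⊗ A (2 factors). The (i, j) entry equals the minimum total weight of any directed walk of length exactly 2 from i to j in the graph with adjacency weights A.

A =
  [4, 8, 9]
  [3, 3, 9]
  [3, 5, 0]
A^⊗2 =
  [8, 11, 9]
  [6, 6, 9]
  [3, 5, 0]

Each entry (A^⊗2)_ij equals the minimum over all length-2 walks i = v_0 → v_1 → … → v_2 = j of Σ_t A[v_t][v_{t+1}]. For example, for (i, j) = (0, 2) we minimise over 3 possible intermediate vertex sequences; the minimum is 9, attained along the walk 0 → 2 → 2.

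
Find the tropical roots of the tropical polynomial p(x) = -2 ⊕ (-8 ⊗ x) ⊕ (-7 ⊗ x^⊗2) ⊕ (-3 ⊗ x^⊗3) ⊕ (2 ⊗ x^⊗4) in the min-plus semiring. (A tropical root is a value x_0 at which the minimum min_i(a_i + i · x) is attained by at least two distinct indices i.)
Roots: {-5, -4, -1, 6}

Each tropical root is a break point of the lower envelope of the lines y = a_i + i · x (there are 5 lines, with slopes 0, 1, ..., 4). Only the lines that attain the minimum somewhere contribute to roots; other lines are dominated. Here the surviving (envelope) indices are i = 4, i = 3, i = 2, i = 1, i = 0.
Intersections between consecutive envelope lines give the roots: for adjacent envelope indices i < j the intersection is x = (a_i − a_j) / (j − i). Reading off the sorted break points: {-5, -4, -1, 6}.
Verification: at each break x_0, at least two indices attain the minimum of min_i(a_i + i · x_0).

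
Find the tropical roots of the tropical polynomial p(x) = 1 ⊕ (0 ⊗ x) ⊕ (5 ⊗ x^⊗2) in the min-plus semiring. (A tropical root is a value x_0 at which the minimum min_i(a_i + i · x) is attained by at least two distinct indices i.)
Roots: {-5, 1}

Each tropical root is a break point of the lower envelope of the lines y = a_i + i · x (there are 3 lines, with slopes 0, 1, ..., 2). Only the lines that attain the minimum somewhere contribute to roots; other lines are dominated. Here the surviving (envelope) indices are i = 2, i = 1, i = 0.
Intersections between consecutive envelope lines give the roots: for adjacent envelope indices i < j the intersection is x = (a_i − a_j) / (j − i). Reading off the sorted break points: {-5, 1}.
Verification: at each break x_0, at least two indices attain the minimum of min_i(a_i + i · x_0).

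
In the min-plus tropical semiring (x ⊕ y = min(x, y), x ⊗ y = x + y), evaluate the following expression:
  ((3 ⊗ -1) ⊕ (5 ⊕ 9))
((3 ⊗ -1) ⊕ (5 ⊕ 9)) = 2

Expand innermost to outermost. Recall ⊕ takes the minimum of its arguments and ⊗ takes their sum. Working out the expression ((3 ⊗ -1) ⊕ (5 ⊕ 9)) gives 2.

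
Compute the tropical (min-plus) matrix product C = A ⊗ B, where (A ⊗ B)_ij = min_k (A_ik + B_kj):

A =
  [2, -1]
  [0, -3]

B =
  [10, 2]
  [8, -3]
A ⊗ B =
  [7, -4]
  [5, -6]

Apply the min-plus product entry-by-entry:
  C[0][0] = min over k of (A[0][0] + B[0][0] = 2 + 10 = 12, A[0][1] + B[1][0] = -1 + 8 = 7) = 7 (attained at k = 1)
  C[0][1] = min over k of (A[0][0] + B[0][1] = 2 + 2 = 4, A[0][1] + B[1][1] = -1 + -3 = -4) = -4 (attained at k = 1)
  C[1][0] = min over k of (A[1][0] + B[0][0] = 0 + 10 = 10, A[1][1] + B[1][0] = -3 + 8 = 5) = 5 (attained at k = 1)
  C[1][1] = min over k of (A[1][0] + B[0][1] = 0 + 2 = 2, A[1][1] + B[1][1] = -3 + -3 = -6) = -6 (attained at k = 1)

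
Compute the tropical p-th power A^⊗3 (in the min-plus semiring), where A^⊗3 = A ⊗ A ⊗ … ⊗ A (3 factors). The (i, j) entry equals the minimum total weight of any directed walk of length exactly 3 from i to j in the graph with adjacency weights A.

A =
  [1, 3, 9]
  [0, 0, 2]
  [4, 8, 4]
A^⊗3 =
  [3, 3, 5]
  [0, 0, 2]
  [6, 7, 9]

Each entry (A^⊗3)_ij equals the minimum over all length-3 walks i = v_0 → v_1 → … → v_3 = j of Σ_t A[v_t][v_{t+1}]. For example, for (i, j) = (0, 2) we minimise over 9 possible intermediate vertex sequences; the minimum is 5, attained along the walk 0 → 1 → 1 → 2.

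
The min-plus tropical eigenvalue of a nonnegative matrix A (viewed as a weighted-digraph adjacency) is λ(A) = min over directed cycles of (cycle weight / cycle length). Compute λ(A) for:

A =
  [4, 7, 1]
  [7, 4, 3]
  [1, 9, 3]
λ(A) = 1

Enumerate directed cycles and compute their means (weight / length). Sample:
  cycle 0 → 0: weight = 4, length = 1, mean = 4/1 ≈ 4.000
  cycle 1 → 1: weight = 4, length = 1, mean = 4/1 ≈ 4.000
  cycle 2 → 2: weight = 3, length = 1, mean = 3/1 ≈ 3.000
  cycle 0 → 1 → 0: weight = 14, length = 2, mean = 14/2 ≈ 7.000
  cycle 0 → 2 → 0: weight = 2, length = 2, mean = 2/2 ≈ 1.000
  cycle 1 → 0 → 1: weight = 14, length = 2, mean = 14/2 ≈ 7.000
Minimum mean = 1.000, attained e.g. along the cycle 0 → 2 → 0 with weight 2 and length 2. So λ(A) = 2/2 = 1.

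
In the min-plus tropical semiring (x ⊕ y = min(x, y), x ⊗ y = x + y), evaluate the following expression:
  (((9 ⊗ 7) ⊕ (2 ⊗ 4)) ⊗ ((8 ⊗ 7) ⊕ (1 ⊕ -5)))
(((9 ⊗ 7) ⊕ (2 ⊗ 4)) ⊗ ((8 ⊗ 7) ⊕ (1 ⊕ -5))) = 1

Expand innermost to outermost. Recall ⊕ takes the minimum of its arguments and ⊗ takes their sum. Working out the expression (((9 ⊗ 7) ⊕ (2 ⊗ 4)) ⊗ ((8 ⊗ 7) ⊕ (1 ⊕ -5))) gives 1.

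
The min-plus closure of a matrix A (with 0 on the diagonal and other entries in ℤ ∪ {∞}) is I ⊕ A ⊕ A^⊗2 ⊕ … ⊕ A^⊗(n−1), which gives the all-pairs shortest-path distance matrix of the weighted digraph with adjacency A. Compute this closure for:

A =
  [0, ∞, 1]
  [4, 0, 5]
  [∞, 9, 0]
Closure =
  [0, 10, 1]
  [4, 0, 5]
  [13, 9, 0]

This is the Floyd-Warshall all-pairs shortest-path computation. For each intermediate vertex k = 0, 1, …, 2, update dist[i][j] ← min(dist[i][j], dist[i][k] + dist[k][j]). The final matrix gives, for each (i, j), the minimum total weight of any directed path from i to j (possibly empty when i = j).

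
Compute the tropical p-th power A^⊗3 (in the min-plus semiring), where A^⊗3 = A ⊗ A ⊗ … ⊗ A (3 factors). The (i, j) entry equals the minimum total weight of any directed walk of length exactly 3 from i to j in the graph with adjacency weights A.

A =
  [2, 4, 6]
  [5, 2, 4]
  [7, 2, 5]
A^⊗3 =
  [6, 8, 10]
  [9, 6, 8]
  [9, 6, 8]

Each entry (A^⊗3)_ij equals the minimum over all length-3 walks i = v_0 → v_1 → … → v_3 = j of Σ_t A[v_t][v_{t+1}]. For example, for (i, j) = (0, 2) we minimise over 9 possible intermediate vertex sequences; the minimum is 10, attained along the walk 0 → 0 → 0 → 2.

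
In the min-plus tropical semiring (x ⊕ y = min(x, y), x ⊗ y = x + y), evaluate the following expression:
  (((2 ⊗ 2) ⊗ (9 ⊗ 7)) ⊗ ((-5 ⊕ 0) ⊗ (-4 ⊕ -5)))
(((2 ⊗ 2) ⊗ (9 ⊗ 7)) ⊗ ((-5 ⊕ 0) ⊗ (-4 ⊕ -5))) = 10

Expand innermost to outermost. Recall ⊕ takes the minimum of its arguments and ⊗ takes their sum. Working out the expression (((2 ⊗ 2) ⊗ (9 ⊗ 7)) ⊗ ((-5 ⊕ 0) ⊗ (-4 ⊕ -5))) gives 10.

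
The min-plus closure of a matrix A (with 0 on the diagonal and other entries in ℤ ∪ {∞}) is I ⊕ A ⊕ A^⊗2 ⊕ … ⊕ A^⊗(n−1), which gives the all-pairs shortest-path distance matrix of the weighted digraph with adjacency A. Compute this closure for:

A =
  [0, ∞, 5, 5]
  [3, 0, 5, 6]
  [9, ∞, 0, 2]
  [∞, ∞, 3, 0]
Closure =
  [0, ∞, 5, 5]
  [3, 0, 5, 6]
  [9, ∞, 0, 2]
  [12, ∞, 3, 0]

This is the Floyd-Warshall all-pairs shortest-path computation. For each intermediate vertex k = 0, 1, …, 3, update dist[i][j] ← min(dist[i][j], dist[i][k] + dist[k][j]). The final matrix gives, for each (i, j), the minimum total weight of any directed path from i to j (possibly empty when i = j).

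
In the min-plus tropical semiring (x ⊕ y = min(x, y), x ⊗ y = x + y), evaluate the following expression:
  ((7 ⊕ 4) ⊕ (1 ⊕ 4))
((7 ⊕ 4) ⊕ (1 ⊕ 4)) = 1

Expand innermost to outermost. Recall ⊕ takes the minimum of its arguments and ⊗ takes their sum. Working out the expression ((7 ⊕ 4) ⊕ (1 ⊕ 4)) gives 1.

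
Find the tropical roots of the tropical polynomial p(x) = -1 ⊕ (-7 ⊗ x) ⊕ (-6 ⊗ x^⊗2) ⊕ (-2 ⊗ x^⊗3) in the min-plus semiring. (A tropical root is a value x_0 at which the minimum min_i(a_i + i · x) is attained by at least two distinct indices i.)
Roots: {-4, -1, 6}

Each tropical root is a break point of the lower envelope of the lines y = a_i + i · x (there are 4 lines, with slopes 0, 1, ..., 3). Only the lines that attain the minimum somewhere contribute to roots; other lines are dominated. Here the surviving (envelope) indices are i = 3, i = 2, i = 1, i = 0.
Intersections between consecutive envelope lines give the roots: for adjacent envelope indices i < j the intersection is x = (a_i − a_j) / (j − i). Reading off the sorted break points: {-4, -1, 6}.
Verification: at each break x_0, at least two indices attain the minimum of min_i(a_i + i · x_0).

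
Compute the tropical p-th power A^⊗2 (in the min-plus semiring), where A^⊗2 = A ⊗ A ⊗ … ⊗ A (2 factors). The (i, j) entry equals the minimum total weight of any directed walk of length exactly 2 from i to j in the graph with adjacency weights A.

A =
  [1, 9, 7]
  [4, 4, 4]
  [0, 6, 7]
A^⊗2 =
  [2, 10, 8]
  [4, 8, 8]
  [1, 9, 7]

Each entry (A^⊗2)_ij equals the minimum over all length-2 walks i = v_0 → v_1 → … → v_2 = j of Σ_t A[v_t][v_{t+1}]. For example, for (i, j) = (0, 2) we minimise over 3 possible intermediate vertex sequences; the minimum is 8, attained along the walk 0 → 0 → 2.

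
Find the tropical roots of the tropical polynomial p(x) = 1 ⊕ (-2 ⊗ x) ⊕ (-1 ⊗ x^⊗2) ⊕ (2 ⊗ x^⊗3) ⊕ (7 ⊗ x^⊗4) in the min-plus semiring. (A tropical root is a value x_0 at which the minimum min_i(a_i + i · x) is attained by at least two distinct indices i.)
Roots: {-5, -3, -1, 3}

Each tropical root is a break point of the lower envelope of the lines y = a_i + i · x (there are 5 lines, with slopes 0, 1, ..., 4). Only the lines that attain the minimum somewhere contribute to roots; other lines are dominated. Here the surviving (envelope) indices are i = 4, i = 3, i = 2, i = 1, i = 0.
Intersections between consecutive envelope lines give the roots: for adjacent envelope indices i < j the intersection is x = (a_i − a_j) / (j − i). Reading off the sorted break points: {-5, -3, -1, 3}.
Verification: at each break x_0, at least two indices attain the minimum of min_i(a_i + i · x_0).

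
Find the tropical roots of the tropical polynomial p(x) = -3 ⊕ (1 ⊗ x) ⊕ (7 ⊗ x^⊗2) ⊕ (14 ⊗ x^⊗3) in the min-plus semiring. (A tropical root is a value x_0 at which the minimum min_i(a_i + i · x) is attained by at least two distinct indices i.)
Roots: {-7, -6, -4}

Each tropical root is a break point of the lower envelope of the lines y = a_i + i · x (there are 4 lines, with slopes 0, 1, ..., 3). Only the lines that attain the minimum somewhere contribute to roots; other lines are dominated. Here the surviving (envelope) indices are i = 3, i = 2, i = 1, i = 0.
Intersections between consecutive envelope lines give the roots: for adjacent envelope indices i < j the intersection is x = (a_i − a_j) / (j − i). Reading off the sorted break points: {-7, -6, -4}.
Verification: at each break x_0, at least two indices attain the minimum of min_i(a_i + i · x_0).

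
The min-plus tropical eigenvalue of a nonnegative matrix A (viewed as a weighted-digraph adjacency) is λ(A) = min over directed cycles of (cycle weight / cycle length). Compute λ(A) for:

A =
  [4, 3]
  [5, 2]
λ(A) = 2

Enumerate directed cycles and compute their means (weight / length). Sample:
  cycle 0 → 0: weight = 4, length = 1, mean = 4/1 ≈ 4.000
  cycle 1 → 1: weight = 2, length = 1, mean = 2/1 ≈ 2.000
  cycle 0 → 1 → 0: weight = 8, length = 2, mean = 8/2 ≈ 4.000
  cycle 1 → 0 → 1: weight = 8, length = 2, mean = 8/2 ≈ 4.000
Minimum mean = 2.000, attained e.g. along the cycle 1 → 1 with weight 2 and length 1. So λ(A) = 2/1 = 2.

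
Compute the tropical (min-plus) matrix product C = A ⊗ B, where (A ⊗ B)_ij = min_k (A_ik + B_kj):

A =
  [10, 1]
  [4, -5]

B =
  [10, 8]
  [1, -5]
A ⊗ B =
  [2, -4]
  [-4, -10]

Apply the min-plus product entry-by-entry:
  C[0][0] = min over k of (A[0][0] + B[0][0] = 10 + 10 = 20, A[0][1] + B[1][0] = 1 + 1 = 2) = 2 (attained at k = 1)
  C[0][1] = min over k of (A[0][0] + B[0][1] = 10 + 8 = 18, A[0][1] + B[1][1] = 1 + -5 = -4) = -4 (attained at k = 1)
  C[1][0] = min over k of (A[1][0] + B[0][0] = 4 + 10 = 14, A[1][1] + B[1][0] = -5 + 1 = -4) = -4 (attained at k = 1)
  C[1][1] = min over k of (A[1][0] + B[0][1] = 4 + 8 = 12, A[1][1] + B[1][1] = -5 + -5 = -10) = -10 (attained at k = 1)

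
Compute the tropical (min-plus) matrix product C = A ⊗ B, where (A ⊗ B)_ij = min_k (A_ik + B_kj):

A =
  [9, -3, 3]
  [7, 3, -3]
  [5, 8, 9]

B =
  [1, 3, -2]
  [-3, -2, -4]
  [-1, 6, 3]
A ⊗ B =
  [-6, -5, -7]
  [-4, 1, -1]
  [5, 6, 3]

Apply the min-plus product entry-by-entry:
  C[0][0] = min over k of (A[0][0] + B[0][0] = 9 + 1 = 10, A[0][1] + B[1][0] = -3 + -3 = -6, A[0][2] + B[2][0] = 3 + -1 = 2) = -6 (attained at k = 1)
  C[0][1] = min over k of (A[0][0] + B[0][1] = 9 + 3 = 12, A[0][1] + B[1][1] = -3 + -2 = -5, A[0][2] + B[2][1] = 3 + 6 = 9) = -5 (attained at k = 1)
  C[0][2] = min over k of (A[0][0] + B[0][2] = 9 + -2 = 7, A[0][1] + B[1][2] = -3 + -4 = -7, A[0][2] + B[2][2] = 3 + 3 = 6) = -7 (attained at k = 1)
  C[1][0] = min over k of (A[1][0] + B[0][0] = 7 + 1 = 8, A[1][1] + B[1][0] = 3 + -3 = 0, A[1][2] + B[2][0] = -3 + -1 = -4) = -4 (attained at k = 2)
  C[1][1] = min over k of (A[1][0] + B[0][1] = 7 + 3 = 10, A[1][1] + B[1][1] = 3 + -2 = 1, A[1][2] + B[2][1] = -3 + 6 = 3) = 1 (attained at k = 1)
  C[1][2] = min over k of (A[1][0] + B[0][2] = 7 + -2 = 5, A[1][1] + B[1][2] = 3 + -4 = -1, A[1][2] + B[2][2] = -3 + 3 = 0) = -1 (attained at k = 1)
  C[2][0] = min over k of (A[2][0] + B[0][0] = 5 + 1 = 6, A[2][1] + B[1][0] = 8 + -3 = 5, A[2][2] + B[2][0] = 9 + -1 = 8) = 5 (attained at k = 1)
  C[2][1] = min over k of (A[2][0] + B[0][1] = 5 + 3 = 8, A[2][1] + B[1][1] = 8 + -2 = 6, A[2][2] + B[2][1] = 9 + 6 = 15) = 6 (attained at k = 1)
  C[2][2] = min over k of (A[2][0] + B[0][2] = 5 + -2 = 3, A[2][1] + B[1][2] = 8 + -4 = 4, A[2][2] + B[2][2] = 9 + 3 = 12) = 3 (attained at k = 0)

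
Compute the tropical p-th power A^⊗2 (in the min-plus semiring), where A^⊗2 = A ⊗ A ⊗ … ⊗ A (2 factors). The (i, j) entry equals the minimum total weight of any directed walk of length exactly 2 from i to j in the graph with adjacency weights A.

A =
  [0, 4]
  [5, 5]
A^⊗2 =
  [0, 4]
  [5, 9]

Each entry (A^⊗2)_ij equals the minimum over all length-2 walks i = v_0 → v_1 → … → v_2 = j of Σ_t A[v_t][v_{t+1}]. For example, for (i, j) = (0, 1) we minimise over 2 possible intermediate vertex sequences; the minimum is 4, attained along the walk 0 → 0 → 1.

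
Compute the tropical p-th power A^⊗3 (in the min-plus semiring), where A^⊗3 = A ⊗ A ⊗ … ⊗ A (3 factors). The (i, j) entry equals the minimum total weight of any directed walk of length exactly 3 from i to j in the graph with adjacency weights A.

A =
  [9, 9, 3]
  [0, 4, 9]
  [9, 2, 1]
A^⊗3 =
  [5, 6, 5]
  [8, 5, 4]
  [3, 4, 3]

Each entry (A^⊗3)_ij equals the minimum over all length-3 walks i = v_0 → v_1 → … → v_3 = j of Σ_t A[v_t][v_{t+1}]. For example, for (i, j) = (0, 2) we minimise over 9 possible intermediate vertex sequences; the minimum is 5, attained along the walk 0 → 2 → 2 → 2.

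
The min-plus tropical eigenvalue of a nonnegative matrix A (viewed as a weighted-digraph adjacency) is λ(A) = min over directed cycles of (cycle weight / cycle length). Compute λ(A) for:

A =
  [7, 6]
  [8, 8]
λ(A) = 7

Enumerate directed cycles and compute their means (weight / length). Sample:
  cycle 0 → 0: weight = 7, length = 1, mean = 7/1 ≈ 7.000
  cycle 1 → 1: weight = 8, length = 1, mean = 8/1 ≈ 8.000
  cycle 0 → 1 → 0: weight = 14, length = 2, mean = 14/2 ≈ 7.000
  cycle 1 → 0 → 1: weight = 14, length = 2, mean = 14/2 ≈ 7.000
Minimum mean = 7.000, attained e.g. along the cycle 0 → 0 with weight 7 and length 1. So λ(A) = 7/1 = 7.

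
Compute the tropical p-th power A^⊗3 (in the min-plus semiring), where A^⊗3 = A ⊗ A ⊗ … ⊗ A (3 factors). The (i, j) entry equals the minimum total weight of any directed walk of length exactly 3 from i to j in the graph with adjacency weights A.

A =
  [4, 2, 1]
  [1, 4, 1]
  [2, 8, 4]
A^⊗3 =
  [5, 5, 4]
  [4, 5, 4]
  [5, 8, 5]

Each entry (A^⊗3)_ij equals the minimum over all length-3 walks i = v_0 → v_1 → … → v_3 = j of Σ_t A[v_t][v_{t+1}]. For example, for (i, j) = (0, 2) we minimise over 9 possible intermediate vertex sequences; the minimum is 4, attained along the walk 0 → 1 → 0 → 2.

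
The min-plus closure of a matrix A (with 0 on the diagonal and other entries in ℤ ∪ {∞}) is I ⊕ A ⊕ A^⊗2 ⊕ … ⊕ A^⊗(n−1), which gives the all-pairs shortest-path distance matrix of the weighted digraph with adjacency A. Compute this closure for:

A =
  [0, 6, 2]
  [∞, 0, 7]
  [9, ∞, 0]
Closure =
  [0, 6, 2]
  [16, 0, 7]
  [9, 15, 0]

This is the Floyd-Warshall all-pairs shortest-path computation. For each intermediate vertex k = 0, 1, …, 2, update dist[i][j] ← min(dist[i][j], dist[i][k] + dist[k][j]). The final matrix gives, for each (i, j), the minimum total weight of any directed path from i to j (possibly empty when i = j).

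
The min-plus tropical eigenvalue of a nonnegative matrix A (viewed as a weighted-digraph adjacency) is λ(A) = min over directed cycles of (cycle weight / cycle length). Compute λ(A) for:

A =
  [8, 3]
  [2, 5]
λ(A) = 5/2

Enumerate directed cycles and compute their means (weight / length). Sample:
  cycle 0 → 0: weight = 8, length = 1, mean = 8/1 ≈ 8.000
  cycle 1 → 1: weight = 5, length = 1, mean = 5/1 ≈ 5.000
  cycle 0 → 1 → 0: weight = 5, length = 2, mean = 5/2 ≈ 2.500
  cycle 1 → 0 → 1: weight = 5, length = 2, mean = 5/2 ≈ 2.500
Minimum mean = 2.500, attained e.g. along the cycle 0 → 1 → 0 with weight 5 and length 2. So λ(A) = 5/2 = 5/2.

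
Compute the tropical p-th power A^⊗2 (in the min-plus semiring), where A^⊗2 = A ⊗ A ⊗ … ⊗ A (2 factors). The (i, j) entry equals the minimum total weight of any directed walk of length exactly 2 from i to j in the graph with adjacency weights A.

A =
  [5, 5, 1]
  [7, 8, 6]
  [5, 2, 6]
A^⊗2 =
  [6, 3, 6]
  [11, 8, 8]
  [9, 8, 6]

Each entry (A^⊗2)_ij equals the minimum over all length-2 walks i = v_0 → v_1 → … → v_2 = j of Σ_t A[v_t][v_{t+1}]. For example, for (i, j) = (0, 2) we minimise over 3 possible intermediate vertex sequences; the minimum is 6, attained along the walk 0 → 0 → 2.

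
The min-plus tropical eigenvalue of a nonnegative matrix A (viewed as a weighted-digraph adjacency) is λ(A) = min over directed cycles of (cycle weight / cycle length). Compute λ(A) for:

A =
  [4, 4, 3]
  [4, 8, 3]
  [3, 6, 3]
λ(A) = 3

Enumerate directed cycles and compute their means (weight / length). Sample:
  cycle 0 → 0: weight = 4, length = 1, mean = 4/1 ≈ 4.000
  cycle 1 → 1: weight = 8, length = 1, mean = 8/1 ≈ 8.000
  cycle 2 → 2: weight = 3, length = 1, mean = 3/1 ≈ 3.000
  cycle 0 → 1 → 0: weight = 8, length = 2, mean = 8/2 ≈ 4.000
  cycle 0 → 2 → 0: weight = 6, length = 2, mean = 6/2 ≈ 3.000
  cycle 1 → 0 → 1: weight = 8, length = 2, mean = 8/2 ≈ 4.000
Minimum mean = 3.000, attained e.g. along the cycle 2 → 2 with weight 3 and length 1. So λ(A) = 3/1 = 3.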